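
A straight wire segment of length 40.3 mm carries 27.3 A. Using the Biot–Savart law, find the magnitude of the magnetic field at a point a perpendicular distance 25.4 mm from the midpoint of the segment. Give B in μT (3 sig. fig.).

B ≈ 134 μT

For a finite straight segment, B = (μ₀I/4πd)(sinθ₁ + sinθ₂), where θ₁, θ₂ are the angles from the perpendicular to each end.
The perpendicular from the point meets the wire at its midpoint, so each end is L/2 = 0.02015 m away along the wire.
sinθ₁ = 0.02015/√(0.02015²+0.0254²) = 0.6215; sinθ₂ = 0.02015/√(0.02015²+0.0254²) = 0.6215.
B = (4π×10⁻⁷ × 27.3) / (4π × 0.0254) × (0.6215 + 0.6215) = 1.34×10⁻⁴ T.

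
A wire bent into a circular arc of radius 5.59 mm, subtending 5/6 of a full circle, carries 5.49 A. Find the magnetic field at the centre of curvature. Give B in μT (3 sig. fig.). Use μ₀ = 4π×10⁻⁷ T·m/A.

The Biot–Savart field of a circular arc at its centre is B = μ₀Iφ/(4πR), with φ = 5.236 rad.
B = (4π×10⁻⁷ × 5.49 × 5.236) / (4π × 0.00559) = 5.14×10⁻⁴ T.

B ≈ 514 μT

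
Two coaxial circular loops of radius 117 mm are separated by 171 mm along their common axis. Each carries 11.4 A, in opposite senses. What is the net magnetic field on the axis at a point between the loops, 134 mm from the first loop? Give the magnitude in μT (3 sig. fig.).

Each loop contributes B = μ₀IR²/[2(R²+z²)^(3/2)] on the axis, with z measured from that loop.
Loop 1 (z = 0.134 m): B₁ = 1.74×10⁻⁵ T. Loop 2 (z = 0.037 m): B₂ = 5.31×10⁻⁵ T.
The fields oppose: B = |B₁ − B₂| = 3.56×10⁻⁵ T.

B ≈ 35.6 μT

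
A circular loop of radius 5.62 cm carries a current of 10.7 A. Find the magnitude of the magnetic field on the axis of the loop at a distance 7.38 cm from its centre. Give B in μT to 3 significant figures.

On the axis of a circular loop, B = μ₀IR² / [2(R²+z²)^(3/2)].
R² + z² = (0.0562)² + (0.0738)² = 0.008605 m², and (R²+z²)^(3/2) = 7.98×10⁻⁴ m³.
B = (4π×10⁻⁷ × 10.7 × 0.003158) / (2 × 7.98×10⁻⁴) = 2.66×10⁻⁵ T.

B ≈ 26.6 μT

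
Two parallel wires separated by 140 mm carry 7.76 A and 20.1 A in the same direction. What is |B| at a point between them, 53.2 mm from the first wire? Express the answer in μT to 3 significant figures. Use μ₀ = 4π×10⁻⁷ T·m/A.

Each long wire gives B = μ₀I/(2πd). Distances are d₁ = 0.0532 m and d₂ = 0.0868 m.
B₁ = 2.92×10⁻⁵ T, B₂ = 4.63×10⁻⁵ T.
Between parallel currents the two contributions point in opposite directions, so they subtract. B = |B₁ − B₂| = |2.92×10⁻⁵ − 4.63×10⁻⁵| = 1.71×10⁻⁵ T.

B ≈ 17.1 μT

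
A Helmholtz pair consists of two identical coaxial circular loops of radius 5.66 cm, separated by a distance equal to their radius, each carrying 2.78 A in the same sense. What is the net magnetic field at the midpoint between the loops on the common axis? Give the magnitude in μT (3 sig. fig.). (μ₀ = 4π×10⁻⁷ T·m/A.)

Each loop contributes B = μ₀IR²/[2(R²+z²)^(3/2)] on the axis, with z measured from that loop.
Loop 1 (z = 0.0283 m): B₁ = 2.21×10⁻⁵ T. Loop 2 (z = 0.0283 m): B₂ = 2.21×10⁻⁵ T.
The fields add: B = B₁ + B₂ = 4.42×10⁻⁵ T.

B ≈ 44.2 μT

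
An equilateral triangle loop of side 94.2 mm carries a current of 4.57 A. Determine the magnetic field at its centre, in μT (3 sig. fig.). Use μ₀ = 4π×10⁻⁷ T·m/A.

B ≈ 87.3 μT

Each side is a finite straight segment at perpendicular distance d = a/(2 tan(π/3)) = 0.02719 m from the centre, with end-angles ±π/3.
One side contributes B₁ = (μ₀I/4πd)·2 sin(π/3) = 2.91×10⁻⁵ T.
All 3 sides add in the same direction: B = 3 × 2.91×10⁻⁵ = 8.73×10⁻⁵ T.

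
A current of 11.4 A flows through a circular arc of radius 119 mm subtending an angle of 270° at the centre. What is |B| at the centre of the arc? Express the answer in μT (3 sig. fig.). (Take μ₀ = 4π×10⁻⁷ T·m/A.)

B ≈ 45.1 μT

The Biot–Savart field of a circular arc at its centre is B = μ₀Iφ/(4πR), with φ = 4.712 rad.
B = (4π×10⁻⁷ × 11.4 × 4.712) / (4π × 0.119) = 4.51×10⁻⁵ T.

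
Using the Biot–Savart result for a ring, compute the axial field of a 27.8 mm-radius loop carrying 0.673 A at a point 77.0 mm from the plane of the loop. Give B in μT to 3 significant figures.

B ≈ 0.596 μT

On the axis of a circular loop, B = μ₀IR² / [2(R²+z²)^(3/2)].
R² + z² = (0.0278)² + (0.077)² = 0.006702 m², and (R²+z²)^(3/2) = 5.49×10⁻⁴ m³.
B = (4π×10⁻⁷ × 0.673 × 0.0007728) / (2 × 5.49×10⁻⁴) = 5.96×10⁻⁷ T.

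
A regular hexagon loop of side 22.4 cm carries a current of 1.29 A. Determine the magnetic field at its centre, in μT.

Each side is a finite straight segment at perpendicular distance d = a/(2 tan(π/6)) = 0.194 m from the centre, with end-angles ±π/6.
One side contributes B₁ = (μ₀I/4πd)·2 sin(π/6) = 6.65×10⁻⁷ T.
All 6 sides add in the same direction: B = 6 × 6.65×10⁻⁷ = 3.99×10⁻⁶ T.

B ≈ 3.99 μT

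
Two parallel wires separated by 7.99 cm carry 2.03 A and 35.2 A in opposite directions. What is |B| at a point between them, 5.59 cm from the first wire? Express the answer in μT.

B ≈ 301 μT

Each long wire gives B = μ₀I/(2πd). Distances are d₁ = 0.0559 m and d₂ = 0.024 m.
B₁ = 7.26×10⁻⁶ T, B₂ = 2.93×10⁻⁴ T.
Between antiparallel currents both contributions point the same way, so they add. B = B₁ + B₂ = 7.26×10⁻⁶ + 2.93×10⁻⁴ = 3.01×10⁻⁴ T.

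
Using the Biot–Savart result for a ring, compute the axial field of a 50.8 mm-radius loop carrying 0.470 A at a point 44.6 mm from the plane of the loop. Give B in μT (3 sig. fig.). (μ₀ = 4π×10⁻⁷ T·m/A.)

B ≈ 2.47 μT

On the axis of a circular loop, B = μ₀IR² / [2(R²+z²)^(3/2)].
R² + z² = (0.0508)² + (0.0446)² = 0.00457 m², and (R²+z²)^(3/2) = 3.09×10⁻⁴ m³.
B = (4π×10⁻⁷ × 0.470 × 0.002581) / (2 × 3.09×10⁻⁴) = 2.47×10⁻⁶ T.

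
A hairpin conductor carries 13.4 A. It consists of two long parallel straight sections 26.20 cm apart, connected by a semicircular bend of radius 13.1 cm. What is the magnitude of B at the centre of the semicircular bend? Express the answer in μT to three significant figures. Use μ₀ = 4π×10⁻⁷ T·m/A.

B ≈ 52.6 μT

The semicircular arc contributes B_arc = μ₀I·π/(4πR) = μ₀I/(4R) = 3.21×10⁻⁵ T.
Each semi-infinite lead is at perpendicular distance R = 0.131 m from the centre, with the perpendicular foot at its near end, so it contributes μ₀I/(4πR); both point the same way, together 2.05×10⁻⁵ T.
Arc and leads all point the same direction: B = 3.21×10⁻⁵ + 2.05×10⁻⁵ = 5.26×10⁻⁵ T.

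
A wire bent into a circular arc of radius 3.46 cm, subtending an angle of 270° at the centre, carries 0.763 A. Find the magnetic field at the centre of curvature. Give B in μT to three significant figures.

The Biot–Savart field of a circular arc at its centre is B = μ₀Iφ/(4πR), with φ = 4.712 rad.
B = (4π×10⁻⁷ × 0.763 × 4.712) / (4π × 0.0346) = 1.04×10⁻⁵ T.

B ≈ 10.4 μT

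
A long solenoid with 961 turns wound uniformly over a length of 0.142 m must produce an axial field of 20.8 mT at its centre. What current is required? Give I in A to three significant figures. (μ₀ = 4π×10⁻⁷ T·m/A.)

Inside a long solenoid B = μ₀nI with n = 6768 m⁻¹, so I = B/(μ₀n).
I = 2.08×10⁻² / (4π×10⁻⁷ × 6768) = 2.45 A.

I ≈ 2.45 A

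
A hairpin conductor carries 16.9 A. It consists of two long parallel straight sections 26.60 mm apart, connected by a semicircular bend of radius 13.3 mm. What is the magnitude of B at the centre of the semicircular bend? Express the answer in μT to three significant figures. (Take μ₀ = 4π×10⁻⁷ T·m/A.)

B ≈ 653 μT

The semicircular arc contributes B_arc = μ₀I·π/(4πR) = μ₀I/(4R) = 3.99×10⁻⁴ T.
Each semi-infinite lead is at perpendicular distance R = 0.0133 m from the centre, with the perpendicular foot at its near end, so it contributes μ₀I/(4πR); both point the same way, together 2.54×10⁻⁴ T.
Arc and leads all point the same direction: B = 3.99×10⁻⁴ + 2.54×10⁻⁴ = 6.53×10⁻⁴ T.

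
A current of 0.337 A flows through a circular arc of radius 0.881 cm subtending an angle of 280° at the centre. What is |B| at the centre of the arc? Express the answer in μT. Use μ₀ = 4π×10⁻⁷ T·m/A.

The Biot–Savart field of a circular arc at its centre is B = μ₀Iφ/(4πR), with φ = 4.887 rad.
B = (4π×10⁻⁷ × 0.337 × 4.887) / (4π × 0.00881) = 1.87×10⁻⁵ T.

B ≈ 18.7 μT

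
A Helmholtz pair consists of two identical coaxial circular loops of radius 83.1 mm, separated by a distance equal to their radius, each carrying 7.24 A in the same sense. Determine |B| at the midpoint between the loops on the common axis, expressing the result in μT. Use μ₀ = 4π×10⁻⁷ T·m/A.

Each loop contributes B = μ₀IR²/[2(R²+z²)^(3/2)] on the axis, with z measured from that loop.
Loop 1 (z = 0.04155 m): B₁ = 3.92×10⁻⁵ T. Loop 2 (z = 0.04155 m): B₂ = 3.92×10⁻⁵ T.
The fields add: B = B₁ + B₂ = 7.83×10⁻⁵ T.

B ≈ 78.3 μT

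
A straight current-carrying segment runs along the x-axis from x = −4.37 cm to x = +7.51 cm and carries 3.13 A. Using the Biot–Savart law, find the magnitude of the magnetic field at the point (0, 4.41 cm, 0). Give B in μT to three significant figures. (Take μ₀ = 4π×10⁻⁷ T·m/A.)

For a finite straight segment, B = (μ₀I/4πd)(sinθ₁ + sinθ₂), where θ₁, θ₂ are the angles from the perpendicular to each end.
The perpendicular distance is d = 0.0441 m; the end-offsets along the wire are a = 0.0437 m and b = 0.0751 m.
sinθ₁ = 0.0437/√(0.0437²+0.0441²) = 0.7039; sinθ₂ = 0.0751/√(0.0751²+0.0441²) = 0.8623.
B = (4π×10⁻⁷ × 3.13) / (4π × 0.0441) × (0.7039 + 0.8623) = 1.11×10⁻⁵ T.

B ≈ 11.1 μT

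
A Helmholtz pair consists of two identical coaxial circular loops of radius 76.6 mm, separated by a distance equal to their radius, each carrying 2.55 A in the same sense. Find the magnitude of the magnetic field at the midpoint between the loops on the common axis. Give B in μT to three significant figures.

Each loop contributes B = μ₀IR²/[2(R²+z²)^(3/2)] on the axis, with z measured from that loop.
Loop 1 (z = 0.0383 m): B₁ = 1.50×10⁻⁵ T. Loop 2 (z = 0.0383 m): B₂ = 1.50×10⁻⁵ T.
The fields add: B = B₁ + B₂ = 2.99×10⁻⁵ T.

B ≈ 29.9 μT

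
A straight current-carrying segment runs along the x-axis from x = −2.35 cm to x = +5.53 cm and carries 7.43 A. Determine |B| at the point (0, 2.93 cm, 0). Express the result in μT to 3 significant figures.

For a finite straight segment, B = (μ₀I/4πd)(sinθ₁ + sinθ₂), where θ₁, θ₂ are the angles from the perpendicular to each end.
The perpendicular distance is d = 0.0293 m; the end-offsets along the wire are a = 0.0235 m and b = 0.0553 m.
sinθ₁ = 0.0235/√(0.0235²+0.0293²) = 0.6257; sinθ₂ = 0.0553/√(0.0553²+0.0293²) = 0.8836.
B = (4π×10⁻⁷ × 7.43) / (4π × 0.0293) × (0.6257 + 0.8836) = 3.83×10⁻⁵ T.

B ≈ 38.3 μT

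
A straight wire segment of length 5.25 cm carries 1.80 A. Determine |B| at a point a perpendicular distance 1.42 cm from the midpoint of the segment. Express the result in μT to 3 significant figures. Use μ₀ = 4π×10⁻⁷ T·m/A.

For a finite straight segment, B = (μ₀I/4πd)(sinθ₁ + sinθ₂), where θ₁, θ₂ are the angles from the perpendicular to each end.
The perpendicular from the point meets the wire at its midpoint, so each end is L/2 = 0.02625 m away along the wire.
sinθ₁ = 0.02625/√(0.02625²+0.0142²) = 0.8796; sinθ₂ = 0.02625/√(0.02625²+0.0142²) = 0.8796.
B = (4π×10⁻⁷ × 1.80) / (4π × 0.0142) × (0.8796 + 0.8796) = 2.23×10⁻⁵ T.

B ≈ 22.3 μT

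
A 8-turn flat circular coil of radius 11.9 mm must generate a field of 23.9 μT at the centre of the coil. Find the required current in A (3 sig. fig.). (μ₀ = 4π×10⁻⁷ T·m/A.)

I ≈ 0.0566 A

For an N-turn coil, B = Nμ₀I/(2R) with R = 0.0119 m, so I = 2RB/(Nμ₀) = 2 × 0.0119 × 2.39×10⁻⁵ / (8 × 4π×10⁻⁷) = 5.66×10⁻² A.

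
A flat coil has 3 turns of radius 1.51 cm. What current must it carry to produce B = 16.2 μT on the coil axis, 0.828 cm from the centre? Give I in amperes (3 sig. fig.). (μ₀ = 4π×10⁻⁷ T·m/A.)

For an N-turn coil, B = Nμ₀IR²/[2(R²+z²)^(3/2)] with R = 0.0151 m, z = 0.00828 m, so I = 2B(R²+z²)^(3/2)/(Nμ₀R²) = 2 × 1.62×10⁻⁵ × 5.11×10⁻⁶ / (3 × 4π×10⁻⁷ × 0.000228) = 0.193 A.

I ≈ 0.193 A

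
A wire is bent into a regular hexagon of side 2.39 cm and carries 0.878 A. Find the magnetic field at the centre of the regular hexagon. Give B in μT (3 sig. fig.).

Each side is a finite straight segment at perpendicular distance d = a/(2 tan(π/6)) = 0.0207 m from the centre, with end-angles ±π/6.
One side contributes B₁ = (μ₀I/4πd)·2 sin(π/6) = 4.24×10⁻⁶ T.
All 6 sides add in the same direction: B = 6 × 4.24×10⁻⁶ = 2.55×10⁻⁵ T.

B ≈ 25.5 μT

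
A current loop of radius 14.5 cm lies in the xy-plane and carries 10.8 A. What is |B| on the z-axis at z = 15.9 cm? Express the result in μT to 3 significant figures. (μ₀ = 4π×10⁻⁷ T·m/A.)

B ≈ 14.3 μT

On the axis of a circular loop, B = μ₀IR² / [2(R²+z²)^(3/2)].
R² + z² = (0.145)² + (0.159)² = 0.04631 m², and (R²+z²)^(3/2) = 9.96×10⁻³ m³.
B = (4π×10⁻⁷ × 10.8 × 0.02102) / (2 × 9.96×10⁻³) = 1.43×10⁻⁵ T.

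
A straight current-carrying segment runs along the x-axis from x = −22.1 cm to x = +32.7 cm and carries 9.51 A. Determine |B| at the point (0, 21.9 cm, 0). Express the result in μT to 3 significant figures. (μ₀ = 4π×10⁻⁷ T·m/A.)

B ≈ 6.69 μT

For a finite straight segment, B = (μ₀I/4πd)(sinθ₁ + sinθ₂), where θ₁, θ₂ are the angles from the perpendicular to each end.
The perpendicular distance is d = 0.219 m; the end-offsets along the wire are a = 0.221 m and b = 0.327 m.
sinθ₁ = 0.221/√(0.221²+0.219²) = 0.7103; sinθ₂ = 0.327/√(0.327²+0.219²) = 0.8309.
B = (4π×10⁻⁷ × 9.51) / (4π × 0.219) × (0.7103 + 0.8309) = 6.69×10⁻⁶ T.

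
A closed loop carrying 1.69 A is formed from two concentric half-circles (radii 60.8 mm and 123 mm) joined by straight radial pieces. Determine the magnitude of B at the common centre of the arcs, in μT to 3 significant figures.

B ≈ 4.42 μT

The radial connectors point toward the centre, so dl × r̂ = 0 and they contribute nothing.
Each semicircle gives μ₀I/(4R): inner arc 8.73×10⁻⁶ T, outer arc 4.32×10⁻⁶ T.
The two arcs carry current in opposite angular senses, so their fields oppose: B = |8.73×10⁻⁶ − 4.32×10⁻⁶| = 4.42×10⁻⁶ T.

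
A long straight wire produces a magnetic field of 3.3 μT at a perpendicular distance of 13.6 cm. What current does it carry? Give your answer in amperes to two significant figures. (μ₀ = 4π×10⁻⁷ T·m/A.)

For a long straight wire B = μ₀I/(2πd), so I = 2πdB/μ₀.
I = 2π × 0.136 × 3.30×10⁻⁶ / (4π×10⁻⁷) = 2.24 A.

I ≈ 2.2 A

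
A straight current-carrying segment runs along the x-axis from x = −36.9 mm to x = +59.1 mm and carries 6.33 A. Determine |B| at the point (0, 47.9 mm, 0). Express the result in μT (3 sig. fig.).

For a finite straight segment, B = (μ₀I/4πd)(sinθ₁ + sinθ₂), where θ₁, θ₂ are the angles from the perpendicular to each end.
The perpendicular distance is d = 0.0479 m; the end-offsets along the wire are a = 0.0369 m and b = 0.0591 m.
sinθ₁ = 0.0369/√(0.0369²+0.0479²) = 0.6103; sinθ₂ = 0.0591/√(0.0591²+0.0479²) = 0.7769.
B = (4π×10⁻⁷ × 6.33) / (4π × 0.0479) × (0.6103 + 0.7769) = 1.83×10⁻⁵ T.

B ≈ 18.3 μT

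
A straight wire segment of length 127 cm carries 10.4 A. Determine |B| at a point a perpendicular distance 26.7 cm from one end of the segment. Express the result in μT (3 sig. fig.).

B ≈ 3.81 μT

For a finite straight segment, B = (μ₀I/4πd)(sinθ₁ + sinθ₂), where θ₁, θ₂ are the angles from the perpendicular to each end.
The perpendicular foot is at one end, so the two end-offsets along the wire are 0 and L = 1.27 m.
sinθ₁ = 0/√(0²+0.267²) = 0.0000; sinθ₂ = 1.27/√(1.27²+0.267²) = 0.9786.
B = (4π×10⁻⁷ × 10.4) / (4π × 0.267) × (0.0000 + 0.9786) = 3.81×10⁻⁶ T.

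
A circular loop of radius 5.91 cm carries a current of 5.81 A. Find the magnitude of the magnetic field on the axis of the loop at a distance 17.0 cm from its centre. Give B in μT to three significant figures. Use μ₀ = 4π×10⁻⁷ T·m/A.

On the axis of a circular loop, B = μ₀IR² / [2(R²+z²)^(3/2)].
R² + z² = (0.0591)² + (0.17)² = 0.03239 m², and (R²+z²)^(3/2) = 5.83×10⁻³ m³.
B = (4π×10⁻⁷ × 5.81 × 0.003493) / (2 × 5.83×10⁻³) = 2.19×10⁻⁶ T.

B ≈ 2.19 μT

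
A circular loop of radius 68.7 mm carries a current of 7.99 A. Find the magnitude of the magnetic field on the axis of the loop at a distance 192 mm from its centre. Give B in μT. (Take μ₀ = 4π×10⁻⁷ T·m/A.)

On the axis of a circular loop, B = μ₀IR² / [2(R²+z²)^(3/2)].
R² + z² = (0.0687)² + (0.192)² = 0.04158 m², and (R²+z²)^(3/2) = 8.48×10⁻³ m³.
B = (4π×10⁻⁷ × 7.99 × 0.00472) / (2 × 8.48×10⁻³) = 2.79×10⁻⁶ T.

B ≈ 2.79 μT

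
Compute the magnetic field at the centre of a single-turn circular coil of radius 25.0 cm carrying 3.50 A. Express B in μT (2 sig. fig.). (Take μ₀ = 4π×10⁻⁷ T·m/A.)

At the centre of a circular loop the Biot–Savart law gives B = μ₀I/(2R).
B = (4π×10⁻⁷ × 3.50) / (2 × 0.25) = 8.80×10⁻⁶ T.

B ≈ 8.8 μT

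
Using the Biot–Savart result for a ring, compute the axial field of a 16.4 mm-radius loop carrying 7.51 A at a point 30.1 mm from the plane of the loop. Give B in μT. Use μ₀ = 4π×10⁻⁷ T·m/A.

On the axis of a circular loop, B = μ₀IR² / [2(R²+z²)^(3/2)].
R² + z² = (0.0164)² + (0.0301)² = 0.001175 m², and (R²+z²)^(3/2) = 4.03×10⁻⁵ m³.
B = (4π×10⁻⁷ × 7.51 × 0.000269) / (2 × 4.03×10⁻⁵) = 3.15×10⁻⁵ T.

B ≈ 31.5 μT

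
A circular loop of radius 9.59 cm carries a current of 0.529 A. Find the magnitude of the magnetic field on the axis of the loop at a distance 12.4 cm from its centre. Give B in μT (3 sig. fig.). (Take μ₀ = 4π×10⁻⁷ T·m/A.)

B ≈ 0.794 μT

On the axis of a circular loop, B = μ₀IR² / [2(R²+z²)^(3/2)].
R² + z² = (0.0959)² + (0.124)² = 0.02457 m², and (R²+z²)^(3/2) = 3.85×10⁻³ m³.
B = (4π×10⁻⁷ × 0.529 × 0.009197) / (2 × 3.85×10⁻³) = 7.94×10⁻⁷ T.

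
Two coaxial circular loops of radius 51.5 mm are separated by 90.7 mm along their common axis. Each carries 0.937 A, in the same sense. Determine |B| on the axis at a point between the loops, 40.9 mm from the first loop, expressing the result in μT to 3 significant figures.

Each loop contributes B = μ₀IR²/[2(R²+z²)^(3/2)] on the axis, with z measured from that loop.
Loop 1 (z = 0.0409 m): B₁ = 5.49×10⁻⁶ T. Loop 2 (z = 0.0498 m): B₂ = 4.25×10⁻⁶ T.
The fields add: B = B₁ + B₂ = 9.74×10⁻⁶ T.

B ≈ 9.74 μT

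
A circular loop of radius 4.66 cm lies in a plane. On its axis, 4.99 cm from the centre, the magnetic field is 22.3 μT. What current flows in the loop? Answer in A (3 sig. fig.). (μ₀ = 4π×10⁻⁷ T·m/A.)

I ≈ 5.20 A

On the axis of a loop, B = μ₀IR²/[2(R²+z²)^(3/2)], so I = 2B(R²+z²)^(3/2)/(μ₀R²).
R² + z² = 0.002172 + 0.00249 = 0.004662 m²; raised to 3/2 gives 3.18×10⁻⁴ m³.
I = 2 × 2.23×10⁻⁵ × 3.18×10⁻⁴ / (1.26×10⁻⁶ × 0.002172) = 5.20 A.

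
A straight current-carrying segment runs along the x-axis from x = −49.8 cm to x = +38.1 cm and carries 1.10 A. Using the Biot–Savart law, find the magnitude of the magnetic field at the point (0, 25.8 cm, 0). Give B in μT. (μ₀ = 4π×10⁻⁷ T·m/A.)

For a finite straight segment, B = (μ₀I/4πd)(sinθ₁ + sinθ₂), where θ₁, θ₂ are the angles from the perpendicular to each end.
The perpendicular distance is d = 0.258 m; the end-offsets along the wire are a = 0.498 m and b = 0.381 m.
sinθ₁ = 0.498/√(0.498²+0.258²) = 0.8879; sinθ₂ = 0.381/√(0.381²+0.258²) = 0.8280.
B = (4π×10⁻⁷ × 1.10) / (4π × 0.258) × (0.8879 + 0.8280) = 7.32×10⁻⁷ T.

B ≈ 0.732 μT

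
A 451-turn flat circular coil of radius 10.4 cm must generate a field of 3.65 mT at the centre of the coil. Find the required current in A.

For an N-turn coil, B = Nμ₀I/(2R) with R = 0.104 m, so I = 2RB/(Nμ₀) = 2 × 0.104 × 3.65×10⁻³ / (451 × 4π×10⁻⁷) = 1.34 A.

I ≈ 1.34 A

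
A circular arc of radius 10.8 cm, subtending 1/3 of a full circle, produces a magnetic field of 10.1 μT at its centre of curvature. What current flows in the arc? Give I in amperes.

I ≈ 5.21 A

For a circular arc, B = μ₀Iφ/(4πR) with φ in radians; here φ = 2.094 rad.
So I = 4πRB/(μ₀φ) = 4π × 0.108 × 1.01×10⁻⁵ / (4π×10⁻⁷ × 2.094) = 5.21 A.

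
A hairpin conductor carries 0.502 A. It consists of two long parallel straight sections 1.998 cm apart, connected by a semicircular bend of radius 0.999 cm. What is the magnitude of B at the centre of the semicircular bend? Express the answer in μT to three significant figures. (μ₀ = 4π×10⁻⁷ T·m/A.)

B ≈ 25.8 μT

The semicircular arc contributes B_arc = μ₀I·π/(4πR) = μ₀I/(4R) = 1.58×10⁻⁵ T.
Each semi-infinite lead is at perpendicular distance R = 0.00999 m from the centre, with the perpendicular foot at its near end, so it contributes μ₀I/(4πR); both point the same way, together 1.01×10⁻⁵ T.
Arc and leads all point the same direction: B = 1.58×10⁻⁵ + 1.01×10⁻⁵ = 2.58×10⁻⁵ T.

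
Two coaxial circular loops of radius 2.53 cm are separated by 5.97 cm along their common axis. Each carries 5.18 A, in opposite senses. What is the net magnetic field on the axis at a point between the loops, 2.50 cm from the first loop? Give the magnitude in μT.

Each loop contributes B = μ₀IR²/[2(R²+z²)^(3/2)] on the axis, with z measured from that loop.
Loop 1 (z = 0.025 m): B₁ = 4.63×10⁻⁵ T. Loop 2 (z = 0.0347 m): B₂ = 2.63×10⁻⁵ T.
The fields oppose: B = |B₁ − B₂| = 2.00×10⁻⁵ T.

B ≈ 20.0 μT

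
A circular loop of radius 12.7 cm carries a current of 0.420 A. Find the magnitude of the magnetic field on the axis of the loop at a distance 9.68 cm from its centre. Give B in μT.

B ≈ 1.05 μT

On the axis of a circular loop, B = μ₀IR² / [2(R²+z²)^(3/2)].
R² + z² = (0.127)² + (0.0968)² = 0.0255 m², and (R²+z²)^(3/2) = 4.07×10⁻³ m³.
B = (4π×10⁻⁷ × 0.420 × 0.01613) / (2 × 4.07×10⁻³) = 1.05×10⁻⁶ T.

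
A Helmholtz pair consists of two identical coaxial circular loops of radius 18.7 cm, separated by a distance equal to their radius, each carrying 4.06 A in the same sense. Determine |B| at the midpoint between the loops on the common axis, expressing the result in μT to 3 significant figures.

B ≈ 19.5 μT

Each loop contributes B = μ₀IR²/[2(R²+z²)^(3/2)] on the axis, with z measured from that loop.
Loop 1 (z = 0.0935 m): B₁ = 9.76×10⁻⁶ T. Loop 2 (z = 0.0935 m): B₂ = 9.76×10⁻⁶ T.
The fields add: B = B₁ + B₂ = 1.95×10⁻⁵ T.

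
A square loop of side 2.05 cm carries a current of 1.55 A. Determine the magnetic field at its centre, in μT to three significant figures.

B ≈ 85.5 μT

Each side is a finite straight segment at perpendicular distance d = a/(2 tan(π/4)) = 0.01025 m from the centre, with end-angles ±π/4.
One side contributes B₁ = (μ₀I/4πd)·2 sin(π/4) = 2.14×10⁻⁵ T.
All 4 sides add in the same direction: B = 4 × 2.14×10⁻⁵ = 8.55×10⁻⁵ T.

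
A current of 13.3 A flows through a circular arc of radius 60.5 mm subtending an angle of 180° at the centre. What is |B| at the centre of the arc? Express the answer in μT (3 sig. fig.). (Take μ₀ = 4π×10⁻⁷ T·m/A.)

The Biot–Savart field of a circular arc at its centre is B = μ₀Iφ/(4πR), with φ = 3.142 rad.
B = (4π×10⁻⁷ × 13.3 × 3.142) / (4π × 0.0605) = 6.91×10⁻⁵ T.

B ≈ 69.1 μT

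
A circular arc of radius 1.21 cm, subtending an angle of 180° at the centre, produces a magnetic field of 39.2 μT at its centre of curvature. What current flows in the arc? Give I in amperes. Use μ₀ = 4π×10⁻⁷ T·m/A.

I ≈ 1.51 A

For a circular arc, B = μ₀Iφ/(4πR) with φ in radians; here φ = 3.142 rad.
So I = 4πRB/(μ₀φ) = 4π × 0.0121 × 3.92×10⁻⁵ / (4π×10⁻⁷ × 3.142) = 1.51 A.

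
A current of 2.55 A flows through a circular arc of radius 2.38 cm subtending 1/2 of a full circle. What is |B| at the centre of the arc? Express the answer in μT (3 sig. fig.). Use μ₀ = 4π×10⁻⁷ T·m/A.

The Biot–Savart field of a circular arc at its centre is B = μ₀Iφ/(4πR), with φ = 3.142 rad.
B = (4π×10⁻⁷ × 2.55 × 3.142) / (4π × 0.0238) = 3.37×10⁻⁵ T.

B ≈ 33.7 μT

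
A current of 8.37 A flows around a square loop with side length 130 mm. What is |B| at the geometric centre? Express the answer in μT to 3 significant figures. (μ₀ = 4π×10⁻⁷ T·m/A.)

Each side is a finite straight segment at perpendicular distance d = a/(2 tan(π/4)) = 0.065 m from the centre, with end-angles ±π/4.
One side contributes B₁ = (μ₀I/4πd)·2 sin(π/4) = 1.82×10⁻⁵ T.
All 4 sides add in the same direction: B = 4 × 1.82×10⁻⁵ = 7.28×10⁻⁵ T.

B ≈ 72.8 μT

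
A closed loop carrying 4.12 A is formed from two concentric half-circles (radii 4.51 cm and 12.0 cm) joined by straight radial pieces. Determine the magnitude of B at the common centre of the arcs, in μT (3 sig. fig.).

B ≈ 17.9 μT

The radial connectors point toward the centre, so dl × r̂ = 0 and they contribute nothing.
Each semicircle gives μ₀I/(4R): inner arc 2.87×10⁻⁵ T, outer arc 1.08×10⁻⁵ T.
The two arcs carry current in opposite angular senses, so their fields oppose: B = |2.87×10⁻⁵ − 1.08×10⁻⁵| = 1.79×10⁻⁵ T.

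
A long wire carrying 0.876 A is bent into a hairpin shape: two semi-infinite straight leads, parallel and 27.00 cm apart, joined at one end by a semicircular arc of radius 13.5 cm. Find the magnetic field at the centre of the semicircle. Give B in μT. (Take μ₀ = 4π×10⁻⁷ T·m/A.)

B ≈ 3.34 μT

The semicircular arc contributes B_arc = μ₀I·π/(4πR) = μ₀I/(4R) = 2.04×10⁻⁶ T.
Each semi-infinite lead is at perpendicular distance R = 0.135 m from the centre, with the perpendicular foot at its near end, so it contributes μ₀I/(4πR); both point the same way, together 1.30×10⁻⁶ T.
Arc and leads all point the same direction: B = 2.04×10⁻⁶ + 1.30×10⁻⁶ = 3.34×10⁻⁶ T.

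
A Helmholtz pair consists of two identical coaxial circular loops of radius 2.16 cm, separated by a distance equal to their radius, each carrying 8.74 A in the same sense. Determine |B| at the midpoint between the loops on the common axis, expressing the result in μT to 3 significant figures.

Each loop contributes B = μ₀IR²/[2(R²+z²)^(3/2)] on the axis, with z measured from that loop.
Loop 1 (z = 0.0108 m): B₁ = 1.82×10⁻⁴ T. Loop 2 (z = 0.0108 m): B₂ = 1.82×10⁻⁴ T.
The fields add: B = B₁ + B₂ = 3.64×10⁻⁴ T.

B ≈ 364 μT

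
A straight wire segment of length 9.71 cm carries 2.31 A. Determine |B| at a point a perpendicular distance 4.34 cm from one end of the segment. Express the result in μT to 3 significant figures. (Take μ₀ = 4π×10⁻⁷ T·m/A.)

For a finite straight segment, B = (μ₀I/4πd)(sinθ₁ + sinθ₂), where θ₁, θ₂ are the angles from the perpendicular to each end.
The perpendicular foot is at one end, so the two end-offsets along the wire are 0 and L = 0.0971 m.
sinθ₁ = 0/√(0²+0.0434²) = 0.0000; sinθ₂ = 0.0971/√(0.0971²+0.0434²) = 0.9130.
B = (4π×10⁻⁷ × 2.31) / (4π × 0.0434) × (0.0000 + 0.9130) = 4.86×10⁻⁶ T.

B ≈ 4.86 μT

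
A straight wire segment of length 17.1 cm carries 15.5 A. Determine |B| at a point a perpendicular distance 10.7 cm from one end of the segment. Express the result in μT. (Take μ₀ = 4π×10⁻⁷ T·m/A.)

For a finite straight segment, B = (μ₀I/4πd)(sinθ₁ + sinθ₂), where θ₁, θ₂ are the angles from the perpendicular to each end.
The perpendicular foot is at one end, so the two end-offsets along the wire are 0 and L = 0.171 m.
sinθ₁ = 0/√(0²+0.107²) = 0.0000; sinθ₂ = 0.171/√(0.171²+0.107²) = 0.8477.
B = (4π×10⁻⁷ × 15.5) / (4π × 0.107) × (0.0000 + 0.8477) = 1.23×10⁻⁵ T.

B ≈ 12.3 μT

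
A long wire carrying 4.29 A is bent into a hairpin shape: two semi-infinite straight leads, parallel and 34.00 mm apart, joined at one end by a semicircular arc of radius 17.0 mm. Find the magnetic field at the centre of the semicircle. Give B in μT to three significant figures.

B ≈ 130 μT

The semicircular arc contributes B_arc = μ₀I·π/(4πR) = μ₀I/(4R) = 7.93×10⁻⁵ T.
Each semi-infinite lead is at perpendicular distance R = 0.017 m from the centre, with the perpendicular foot at its near end, so it contributes μ₀I/(4πR); both point the same way, together 5.05×10⁻⁵ T.
Arc and leads all point the same direction: B = 7.93×10⁻⁵ + 5.05×10⁻⁵ = 1.30×10⁻⁴ T.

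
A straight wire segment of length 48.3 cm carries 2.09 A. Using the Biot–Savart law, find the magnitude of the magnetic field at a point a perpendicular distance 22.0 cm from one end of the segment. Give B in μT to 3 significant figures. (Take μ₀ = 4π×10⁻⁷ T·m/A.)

For a finite straight segment, B = (μ₀I/4πd)(sinθ₁ + sinθ₂), where θ₁, θ₂ are the angles from the perpendicular to each end.
The perpendicular foot is at one end, so the two end-offsets along the wire are 0 and L = 0.483 m.
sinθ₁ = 0/√(0²+0.22²) = 0.0000; sinθ₂ = 0.483/√(0.483²+0.22²) = 0.9100.
B = (4π×10⁻⁷ × 2.09) / (4π × 0.22) × (0.0000 + 0.9100) = 8.65×10⁻⁷ T.

B ≈ 0.865 μT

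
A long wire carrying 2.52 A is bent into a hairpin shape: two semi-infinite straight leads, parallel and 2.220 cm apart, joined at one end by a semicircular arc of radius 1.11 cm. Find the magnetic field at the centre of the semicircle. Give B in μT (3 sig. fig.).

The semicircular arc contributes B_arc = μ₀I·π/(4πR) = μ₀I/(4R) = 7.13×10⁻⁵ T.
Each semi-infinite lead is at perpendicular distance R = 0.0111 m from the centre, with the perpendicular foot at its near end, so it contributes μ₀I/(4πR); both point the same way, together 4.54×10⁻⁵ T.
Arc and leads all point the same direction: B = 7.13×10⁻⁵ + 4.54×10⁻⁵ = 1.17×10⁻⁴ T.

B ≈ 117 μT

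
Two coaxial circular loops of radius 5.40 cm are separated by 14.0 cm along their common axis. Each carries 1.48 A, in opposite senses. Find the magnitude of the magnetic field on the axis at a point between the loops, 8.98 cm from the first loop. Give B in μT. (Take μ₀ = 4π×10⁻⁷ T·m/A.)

B ≈ 4.41 μT

Each loop contributes B = μ₀IR²/[2(R²+z²)^(3/2)] on the axis, with z measured from that loop.
Loop 1 (z = 0.0898 m): B₁ = 2.36×10⁻⁶ T. Loop 2 (z = 0.0502 m): B₂ = 6.77×10⁻⁶ T.
The fields oppose: B = |B₁ − B₂| = 4.41×10⁻⁶ T.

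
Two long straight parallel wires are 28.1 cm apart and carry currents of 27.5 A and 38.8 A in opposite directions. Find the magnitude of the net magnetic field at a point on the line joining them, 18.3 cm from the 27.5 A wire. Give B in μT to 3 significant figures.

B ≈ 109 μT

Each long wire gives B = μ₀I/(2πd). Distances are d₁ = 0.183 m and d₂ = 0.098 m.
B₁ = 3.01×10⁻⁵ T, B₂ = 7.92×10⁻⁵ T.
Between antiparallel currents both contributions point the same way, so they add. B = B₁ + B₂ = 3.01×10⁻⁵ + 7.92×10⁻⁵ = 1.09×10⁻⁴ T.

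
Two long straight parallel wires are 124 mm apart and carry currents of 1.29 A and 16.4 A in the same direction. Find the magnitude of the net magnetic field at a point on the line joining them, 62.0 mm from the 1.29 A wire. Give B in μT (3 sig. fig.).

B ≈ 48.7 μT

Each long wire gives B = μ₀I/(2πd). Distances are d₁ = 0.062 m and d₂ = 0.062 m.
B₁ = 4.16×10⁻⁶ T, B₂ = 5.29×10⁻⁵ T.
Between parallel currents the two contributions point in opposite directions, so they subtract. B = |B₁ − B₂| = |4.16×10⁻⁶ − 5.29×10⁻⁵| = 4.87×10⁻⁵ T.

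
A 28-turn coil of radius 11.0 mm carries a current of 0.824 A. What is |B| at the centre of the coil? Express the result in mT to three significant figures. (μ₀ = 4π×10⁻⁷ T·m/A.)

B ≈ 1.32 mT

For an N-turn flat coil, B = Nμ₀I/(2R) with R = 0.011 m.
B = 28 × 4.71×10⁻⁵ T = 1.32×10⁻³ T.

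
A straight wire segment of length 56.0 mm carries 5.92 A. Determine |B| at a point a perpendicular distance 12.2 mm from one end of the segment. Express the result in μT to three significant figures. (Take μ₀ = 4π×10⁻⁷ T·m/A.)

For a finite straight segment, B = (μ₀I/4πd)(sinθ₁ + sinθ₂), where θ₁, θ₂ are the angles from the perpendicular to each end.
The perpendicular foot is at one end, so the two end-offsets along the wire are 0 and L = 0.056 m.
sinθ₁ = 0/√(0²+0.0122²) = 0.0000; sinθ₂ = 0.056/√(0.056²+0.0122²) = 0.9771.
B = (4π×10⁻⁷ × 5.92) / (4π × 0.0122) × (0.0000 + 0.9771) = 4.74×10⁻⁵ T.

B ≈ 47.4 μT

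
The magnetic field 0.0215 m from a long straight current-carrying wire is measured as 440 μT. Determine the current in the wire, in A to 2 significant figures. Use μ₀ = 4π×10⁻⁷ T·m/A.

I ≈ 47 A

For a long straight wire B = μ₀I/(2πd), so I = 2πdB/μ₀.
I = 2π × 0.0215 × 4.40×10⁻⁴ / (4π×10⁻⁷) = 47.3 A.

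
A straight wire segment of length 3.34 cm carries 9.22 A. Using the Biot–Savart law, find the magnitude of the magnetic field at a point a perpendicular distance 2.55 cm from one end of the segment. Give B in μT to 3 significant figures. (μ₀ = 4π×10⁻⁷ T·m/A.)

B ≈ 28.7 μT

For a finite straight segment, B = (μ₀I/4πd)(sinθ₁ + sinθ₂), where θ₁, θ₂ are the angles from the perpendicular to each end.
The perpendicular foot is at one end, so the two end-offsets along the wire are 0 and L = 0.0334 m.
sinθ₁ = 0/√(0²+0.0255²) = 0.0000; sinθ₂ = 0.0334/√(0.0334²+0.0255²) = 0.7948.
B = (4π×10⁻⁷ × 9.22) / (4π × 0.0255) × (0.0000 + 0.7948) = 2.87×10⁻⁵ T.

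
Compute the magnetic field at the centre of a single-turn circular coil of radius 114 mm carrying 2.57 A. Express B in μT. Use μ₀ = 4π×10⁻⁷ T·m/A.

At the centre of a circular loop the Biot–Savart law gives B = μ₀I/(2R).
B = (4π×10⁻⁷ × 2.57) / (2 × 0.114) = 1.42×10⁻⁵ T.

B ≈ 14.2 μT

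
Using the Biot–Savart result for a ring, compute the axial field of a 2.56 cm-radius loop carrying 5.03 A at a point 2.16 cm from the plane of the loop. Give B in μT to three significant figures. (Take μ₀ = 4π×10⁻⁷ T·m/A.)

B ≈ 55.1 μT

On the axis of a circular loop, B = μ₀IR² / [2(R²+z²)^(3/2)].
R² + z² = (0.0256)² + (0.0216)² = 0.001122 m², and (R²+z²)^(3/2) = 3.76×10⁻⁵ m³.
B = (4π×10⁻⁷ × 5.03 × 0.0006554) / (2 × 3.76×10⁻⁵) = 5.51×10⁻⁵ T.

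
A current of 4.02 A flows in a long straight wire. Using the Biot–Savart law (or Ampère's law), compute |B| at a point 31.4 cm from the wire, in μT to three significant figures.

For an infinitely long straight wire, B = μ₀I/(2πd).
B = (4π×10⁻⁷ × 4.02) / (2π × 0.314) = 2.56×10⁻⁶ T.

B ≈ 2.56 μT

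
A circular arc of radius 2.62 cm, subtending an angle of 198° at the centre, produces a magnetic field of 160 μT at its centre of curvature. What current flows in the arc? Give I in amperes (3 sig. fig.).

I ≈ 12.1 A

For a circular arc, B = μ₀Iφ/(4πR) with φ in radians; here φ = 3.456 rad.
So I = 4πRB/(μ₀φ) = 4π × 0.0262 × 1.60×10⁻⁴ / (4π×10⁻⁷ × 3.456) = 12.1 A.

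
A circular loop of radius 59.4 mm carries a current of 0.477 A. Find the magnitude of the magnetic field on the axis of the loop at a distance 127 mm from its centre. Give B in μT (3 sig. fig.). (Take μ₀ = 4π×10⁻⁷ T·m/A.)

B ≈ 0.384 μT

On the axis of a circular loop, B = μ₀IR² / [2(R²+z²)^(3/2)].
R² + z² = (0.0594)² + (0.127)² = 0.01966 m², and (R²+z²)^(3/2) = 2.76×10⁻³ m³.
B = (4π×10⁻⁷ × 0.477 × 0.003528) / (2 × 2.76×10⁻³) = 3.84×10⁻⁷ T.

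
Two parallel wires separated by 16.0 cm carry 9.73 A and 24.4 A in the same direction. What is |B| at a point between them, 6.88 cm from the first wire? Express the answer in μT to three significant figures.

B ≈ 25.2 μT

Each long wire gives B = μ₀I/(2πd). Distances are d₁ = 0.0688 m and d₂ = 0.0912 m.
B₁ = 2.83×10⁻⁵ T, B₂ = 5.35×10⁻⁵ T.
Between parallel currents the two contributions point in opposite directions, so they subtract. B = |B₁ − B₂| = |2.83×10⁻⁵ − 5.35×10⁻⁵| = 2.52×10⁻⁵ T.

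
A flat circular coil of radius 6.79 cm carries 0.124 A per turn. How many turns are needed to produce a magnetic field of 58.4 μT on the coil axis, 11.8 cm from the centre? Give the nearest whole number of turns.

For an N-turn coil, B = Nμ₀IR²/[2(R²+z²)^(3/2)]. A single turn gives B₁ = 1.42×10⁻⁷ T with R = 0.0679 m, z = 0.118 m.
N = B/B₁ = 5.84×10⁻⁵ / 1.42×10⁻⁷ = 410.24.

N = 410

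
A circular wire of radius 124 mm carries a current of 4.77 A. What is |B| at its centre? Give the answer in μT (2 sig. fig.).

At the centre of a circular loop the Biot–Savart law gives B = μ₀I/(2R).
B = (4π×10⁻⁷ × 4.77) / (2 × 0.124) = 2.42×10⁻⁵ T.

B ≈ 24 μT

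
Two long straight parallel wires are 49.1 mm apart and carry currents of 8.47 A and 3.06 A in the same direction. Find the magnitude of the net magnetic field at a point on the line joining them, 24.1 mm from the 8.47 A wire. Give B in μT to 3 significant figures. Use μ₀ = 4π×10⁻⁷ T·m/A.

Each long wire gives B = μ₀I/(2πd). Distances are d₁ = 0.0241 m and d₂ = 0.025 m.
B₁ = 7.03×10⁻⁵ T, B₂ = 2.45×10⁻⁵ T.
Between parallel currents the two contributions point in opposite directions, so they subtract. B = |B₁ − B₂| = |7.03×10⁻⁵ − 2.45×10⁻⁵| = 4.58×10⁻⁵ T.

B ≈ 45.8 μT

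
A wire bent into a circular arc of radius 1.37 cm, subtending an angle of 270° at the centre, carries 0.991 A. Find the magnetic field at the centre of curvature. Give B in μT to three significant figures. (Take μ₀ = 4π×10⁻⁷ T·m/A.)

The Biot–Savart field of a circular arc at its centre is B = μ₀Iφ/(4πR), with φ = 4.712 rad.
B = (4π×10⁻⁷ × 0.991 × 4.712) / (4π × 0.0137) = 3.41×10⁻⁵ T.

B ≈ 34.1 μT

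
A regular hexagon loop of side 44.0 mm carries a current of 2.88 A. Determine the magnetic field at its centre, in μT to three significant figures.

B ≈ 45.3 μT

Each side is a finite straight segment at perpendicular distance d = a/(2 tan(π/6)) = 0.03811 m from the centre, with end-angles ±π/6.
One side contributes B₁ = (μ₀I/4πd)·2 sin(π/6) = 7.56×10⁻⁶ T.
All 6 sides add in the same direction: B = 6 × 7.56×10⁻⁶ = 4.53×10⁻⁵ T.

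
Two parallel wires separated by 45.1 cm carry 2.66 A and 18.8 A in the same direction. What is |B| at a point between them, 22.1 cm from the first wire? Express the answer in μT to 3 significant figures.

Each long wire gives B = μ₀I/(2πd). Distances are d₁ = 0.221 m and d₂ = 0.23 m.
B₁ = 2.41×10⁻⁶ T, B₂ = 1.63×10⁻⁵ T.
Between parallel currents the two contributions point in opposite directions, so they subtract. B = |B₁ − B₂| = |2.41×10⁻⁶ − 1.63×10⁻⁵| = 1.39×10⁻⁵ T.

B ≈ 13.9 μT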